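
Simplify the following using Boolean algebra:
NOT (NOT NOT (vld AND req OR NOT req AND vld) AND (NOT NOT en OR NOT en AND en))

NOT (NOT NOT (vld AND req OR NOT req AND vld) AND (NOT NOT en OR NOT en AND en))
= NOT (NOT NOT (vld AND req OR NOT req AND vld) AND NOT NOT en)
= NOT (NOT NOT vld AND NOT NOT en)
= NOT vld OR NOT en

NOT vld OR NOT en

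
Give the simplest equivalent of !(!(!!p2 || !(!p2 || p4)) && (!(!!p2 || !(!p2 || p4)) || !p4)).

!(!(!!p2 || !(!p2 || p4)) && (!(!!p2 || !(!p2 || p4)) || !p4))
= !!(!!p2 || !(!p2 || p4))   [absorption]
= !(!p2 && (!p2 || p4))   [De Morgan]
= !!p2   [absorption]
= p2   [double negation]

p2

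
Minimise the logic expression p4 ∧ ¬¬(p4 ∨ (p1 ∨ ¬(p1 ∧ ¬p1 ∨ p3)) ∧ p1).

p4 ∧ ¬¬(p4 ∨ (p1 ∨ ¬(p1 ∧ ¬p1 ∨ p3)) ∧ p1)
= p4 ∧ ¬¬(p4 ∨ (p1 ∨ ¬p3) ∧ p1)   [complement / identity]
= p4 ∧ (p4 ∨ (p1 ∨ ¬p3) ∧ p1)   [double negation]
= p4 ∧ (p4 ∨ p1)   [absorption]
= p4   [absorption]

p4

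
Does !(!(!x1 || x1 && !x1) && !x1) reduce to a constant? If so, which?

!(!(!x1 || x1 && !x1) && !x1)
= !(!!x1 && !x1)   [complement / identity]
= !x1 || x1   [De Morgan]
= true   [complement]

yes, True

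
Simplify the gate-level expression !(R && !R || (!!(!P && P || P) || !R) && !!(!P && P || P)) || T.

!P || T

!(R && !R || (!!(!P && P || P) || !R) && !!(!P && P || P)) || T
= !(R && !R || !!(!P && P || P)) || T
= !(R && !R || !!P) || T
= !(R && !R || P) || T
= !P || T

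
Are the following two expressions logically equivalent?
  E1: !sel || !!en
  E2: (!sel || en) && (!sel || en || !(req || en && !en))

E1: !sel || !!en
    = !sel || en   — double negation
E2: (!sel || en) && (!sel || en || !(req || en && !en))
    = (!sel || en) && (!sel || en || !req)   — complement / identity
    = !sel || en   — absorption
Both reduce to !sel || en, so they are equivalent.

Yes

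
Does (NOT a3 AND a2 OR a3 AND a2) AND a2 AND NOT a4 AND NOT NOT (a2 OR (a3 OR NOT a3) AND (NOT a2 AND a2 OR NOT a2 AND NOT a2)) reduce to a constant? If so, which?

(NOT a3 AND a2 OR a3 AND a2) AND a2 AND NOT a4 AND NOT NOT (a2 OR (a3 OR NOT a3) AND (NOT a2 AND a2 OR NOT a2 AND NOT a2))
= a2 AND a2 AND NOT a4 AND NOT NOT (a2 OR (a3 OR NOT a3) AND (NOT a2 AND a2 OR NOT a2 AND NOT a2))   (distribution)
= a2 AND NOT a4 AND NOT NOT (a2 OR (a3 OR NOT a3) AND (NOT a2 AND a2 OR NOT a2 AND NOT a2))   (idempotence)
= a2 AND NOT a4 AND NOT NOT (a2 OR NOT a2 AND a2 OR NOT a2 AND NOT a2)   (complement / identity)
= a2 AND NOT a4 AND NOT NOT (a2 OR NOT a2)   (distribution)
= a2 AND NOT a4 AND (a2 OR NOT a2)   (double negation)
= a2 AND NOT a4   (complement / identity)
This depends on a2, a4, so it is not a constant.

no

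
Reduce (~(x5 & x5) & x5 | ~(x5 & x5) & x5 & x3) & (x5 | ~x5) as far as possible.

0

(~(x5 & x5) & x5 | ~(x5 & x5) & x5 & x3) & (x5 | ~x5)
= ~(x5 & x5) & x5 | ~(x5 & x5) & x5 & x3   (complement / identity)
= ~(x5 & x5) & x5   (absorption)
= ~x5 & x5   (idempotence)
= 0   (complement)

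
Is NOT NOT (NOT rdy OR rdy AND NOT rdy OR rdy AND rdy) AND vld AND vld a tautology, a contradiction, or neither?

NOT NOT (NOT rdy OR rdy AND NOT rdy OR rdy AND rdy) AND vld AND vld
= NOT NOT (NOT rdy OR rdy AND NOT rdy OR rdy AND rdy) AND vld   — idempotence
= (NOT rdy OR rdy AND NOT rdy OR rdy AND rdy) AND vld   — double negation
= (NOT rdy OR rdy) AND vld   — distribution
= vld   — complement / identity
This depends on vld, so it is not a constant.

neither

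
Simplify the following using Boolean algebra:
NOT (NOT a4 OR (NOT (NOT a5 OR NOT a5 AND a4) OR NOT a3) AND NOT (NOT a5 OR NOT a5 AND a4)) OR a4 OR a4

NOT (NOT a4 OR (NOT (NOT a5 OR NOT a5 AND a4) OR NOT a3) AND NOT (NOT a5 OR NOT a5 AND a4)) OR a4 OR a4
= NOT (NOT a4 OR NOT (NOT a5 OR NOT a5 AND a4)) OR a4 OR a4
= a4 AND (NOT a5 OR NOT a5 AND a4) OR a4 OR a4
= a4 AND NOT a5 OR a4 OR a4
= a4 OR a4
= a4

a4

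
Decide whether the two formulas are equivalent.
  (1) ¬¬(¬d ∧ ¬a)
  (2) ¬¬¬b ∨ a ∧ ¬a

E1: ¬¬(¬d ∧ ¬a)
    = ¬d ∧ ¬a   [double negation]
E2: ¬¬¬b ∨ a ∧ ¬a
    = ¬b ∨ a ∧ ¬a   [double negation]
    = ¬b   [complement / identity]
These differ: at a=0, b=0, d=1, E1 = 0 but E2 = 1.

No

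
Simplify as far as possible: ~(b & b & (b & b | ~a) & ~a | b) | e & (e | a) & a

~b | e & a

~(b & b & (b & b | ~a) & ~a | b) | e & (e | a) & a
= ~(b & b & ~a | b) | e & (e | a) & a   [absorption]
= ~(b & b & ~a | b) | e & a   [absorption]
= ~(b & ~a | b) | e & a   [idempotence]
= ~b | e & a   [absorption]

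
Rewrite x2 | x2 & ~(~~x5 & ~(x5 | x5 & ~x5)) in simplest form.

x2

x2 | x2 & ~(~~x5 & ~(x5 | x5 & ~x5))
= x2 | x2 & (~x5 | x5 | x5 & ~x5)   (De Morgan)
= x2 | x2 & (~x5 | x5)   (complement / identity)
= x2 | x2   (complement / identity)
= x2   (idempotence)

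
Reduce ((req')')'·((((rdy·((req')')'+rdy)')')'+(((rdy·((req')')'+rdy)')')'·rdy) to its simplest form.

req'·rdy'

((req')')'·((((rdy·((req')')'+rdy)')')'+(((rdy·((req')')'+rdy)')')'·rdy)
= req'·((((rdy·((req')')'+rdy)')')'+(((rdy·((req')')'+rdy)')')'·rdy)   — double negation
= req'·(((rdy·((req')')'+rdy)')')'   — absorption
= req'·(((rdy·req'+rdy)')')'   — double negation
= req'·((rdy')')'   — absorption
= req'·rdy'   — double negation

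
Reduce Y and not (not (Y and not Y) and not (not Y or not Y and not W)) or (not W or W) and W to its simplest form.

W

Y and not (not (Y and not Y) and not (not Y or not Y and not W)) or (not W or W) and W
= Y and not (not (Y and not Y) and not not Y) or (not W or W) and W   — absorption
= Y and (Y and not Y or not Y) or (not W or W) and W   — De Morgan
= Y and (Y and not Y or not Y) or W   — complement / identity
= Y and not Y or W   — complement / identity
= W   — complement / identity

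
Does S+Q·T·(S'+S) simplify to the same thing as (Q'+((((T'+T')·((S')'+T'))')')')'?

E1: S+Q·T·(S'+S)
    = S+Q·T
E2: (Q'+((((T'+T')·((S')'+T'))')')')'
    = (Q'+((T'+T')·((S')'+T'))')'
    = (Q'+(T'+T'·(S')')')'
    = (Q'+(T'+T'·S)')'
    = Q·(T'+T'·S)
    = Q·T'
These differ: at Q=0, S=1, T=0, E1 = 1 but E2 = 0.

No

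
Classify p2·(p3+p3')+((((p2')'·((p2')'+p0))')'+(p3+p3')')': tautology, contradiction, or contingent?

p2·(p3+p3')+((((p2')'·((p2')'+p0))')'+(p3+p3')')'
= p2·(p3+p3')+((((p2')')')'+(p3+p3')')'   [absorption]
= p2·(p3+p3')+((p2')'+(p3+p3')')'   [double negation]
= p2·(p3+p3')+p2'·(p3+p3')   [De Morgan]
= p3+p3'   [distribution]
= 1   [complement]

tautology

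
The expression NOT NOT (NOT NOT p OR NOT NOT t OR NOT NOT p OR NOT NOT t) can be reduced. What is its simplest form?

p OR t

NOT NOT (NOT NOT p OR NOT NOT t OR NOT NOT p OR NOT NOT t)
= NOT NOT (NOT NOT p OR NOT NOT t)   [idempotence]
= NOT (NOT p AND NOT t)   [De Morgan]
= p OR t   [De Morgan]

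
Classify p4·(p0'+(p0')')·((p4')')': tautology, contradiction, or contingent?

p4·(p0'+(p0')')·((p4')')'
= p4·(p0'+(p0')')·p4'   [double negation]
= p4·(p0'+p0)·p4'   [double negation]
= p4·p4'   [complement / identity]
= 0   [complement]

contradiction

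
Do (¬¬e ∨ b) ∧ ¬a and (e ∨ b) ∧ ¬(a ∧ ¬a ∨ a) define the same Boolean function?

E1: (¬¬e ∨ b) ∧ ¬a
    = (e ∨ b) ∧ ¬a   — double negation
E2: (e ∨ b) ∧ ¬(a ∧ ¬a ∨ a)
    = (e ∨ b) ∧ ¬a   — complement / identity
Both reduce to (e ∨ b) ∧ ¬a, so they are equivalent.

Yes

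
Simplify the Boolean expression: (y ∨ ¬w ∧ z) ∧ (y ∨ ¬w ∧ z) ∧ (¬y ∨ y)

(y ∨ ¬w ∧ z) ∧ (y ∨ ¬w ∧ z) ∧ (¬y ∨ y)
= (y ∨ ¬w ∧ z) ∧ (y ∨ ¬w ∧ z)   (complement / identity)
= y ∨ ¬w ∧ z   (idempotence)

y ∨ ¬w ∧ z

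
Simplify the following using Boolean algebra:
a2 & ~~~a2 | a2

a2

a2 & ~~~a2 | a2
= a2 & ~a2 | a2   — double negation
= a2   — complement / identity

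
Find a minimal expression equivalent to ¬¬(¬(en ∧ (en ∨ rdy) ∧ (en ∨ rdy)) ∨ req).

¬en ∨ req

¬¬(¬(en ∧ (en ∨ rdy) ∧ (en ∨ rdy)) ∨ req)
= ¬¬(¬(en ∧ (en ∨ rdy)) ∨ req)   — idempotence
= ¬(en ∧ (en ∨ rdy)) ∨ req   — double negation
= ¬en ∨ req   — absorption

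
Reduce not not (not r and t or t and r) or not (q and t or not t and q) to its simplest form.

not not (not r and t or t and r) or not (q and t or not t and q)
= not r and t or t and r or not (q and t or not t and q)
= t or not (q and t or not t and q)
= t or not q

t or not q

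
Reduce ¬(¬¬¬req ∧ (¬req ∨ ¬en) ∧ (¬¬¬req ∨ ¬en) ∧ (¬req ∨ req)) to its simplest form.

req

¬(¬¬¬req ∧ (¬req ∨ ¬en) ∧ (¬¬¬req ∨ ¬en) ∧ (¬req ∨ req))
= ¬(¬req ∧ (¬req ∨ ¬en) ∧ (¬¬¬req ∨ ¬en) ∧ (¬req ∨ req))   (double negation)
= ¬(¬req ∧ (¬req ∨ ¬en) ∧ (¬¬¬req ∨ ¬en))   (complement / identity)
= ¬(¬req ∧ (¬req ∨ ¬en) ∧ (¬req ∨ ¬en))   (double negation)
= ¬(¬req ∧ (¬req ∨ ¬en))   (absorption)
= ¬¬req   (absorption)
= req   (double negation)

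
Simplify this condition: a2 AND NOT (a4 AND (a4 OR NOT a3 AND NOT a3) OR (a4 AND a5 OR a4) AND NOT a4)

a2 AND NOT a4

a2 AND NOT (a4 AND (a4 OR NOT a3 AND NOT a3) OR (a4 AND a5 OR a4) AND NOT a4)
= a2 AND NOT (a4 AND (a4 OR NOT a3 AND NOT a3) OR a4 AND NOT a4)   — absorption
= a2 AND NOT (a4 AND (a4 OR NOT a3) OR a4 AND NOT a4)   — idempotence
= a2 AND NOT (a4 AND (a4 OR NOT a3))   — complement / identity
= a2 AND NOT a4   — absorption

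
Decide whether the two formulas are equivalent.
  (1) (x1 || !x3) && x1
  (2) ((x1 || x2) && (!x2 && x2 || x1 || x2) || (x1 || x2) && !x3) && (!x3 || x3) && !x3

No

E1: (x1 || !x3) && x1
    = x1   — absorption
E2: ((x1 || x2) && (!x2 && x2 || x1 || x2) || (x1 || x2) && !x3) && (!x3 || x3) && !x3
    = ((x1 || x2) && (!x2 && x2 || x1 || x2) || (x1 || x2) && !x3) && !x3   — complement / identity
    = ((x1 || x2) && (x1 || x2) || (x1 || x2) && !x3) && !x3   — complement / identity
    = (x1 || x2 || !x3) && (x1 || x2) && !x3   — distribution
    = (x1 || x2) && !x3   — absorption
These differ: at x1=0, x2=1, x3=0, E1 = 0 but E2 = 1.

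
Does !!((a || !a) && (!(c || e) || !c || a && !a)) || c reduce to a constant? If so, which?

!!((a || !a) && (!(c || e) || !c || a && !a)) || c
= !!(!(c || e) || !c || a && !a) || c   — complement / identity
= !!(!(c || e) || !c) || c   — complement / identity
= !((c || e) && c) || c   — De Morgan
= !c || c   — absorption
= true   — complement

yes, True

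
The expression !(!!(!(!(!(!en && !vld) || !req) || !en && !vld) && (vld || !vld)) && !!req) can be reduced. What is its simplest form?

!(!!(!(!(!(!en && !vld) || !req) || !en && !vld) && (vld || !vld)) && !!req)
= !(!(!(!(!en && !vld) || !req) || !en && !vld) && (vld || !vld) && !!req)   [double negation]
= !(!(!en && !vld && req || !en && !vld) && (vld || !vld) && !!req)   [De Morgan]
= !(!(!en && !vld && req || !en && !vld) && !!req)   [complement / identity]
= !en && !vld && req || !en && !vld || !req   [De Morgan]
= !en && !vld || !req   [absorption]

!en && !vld || !req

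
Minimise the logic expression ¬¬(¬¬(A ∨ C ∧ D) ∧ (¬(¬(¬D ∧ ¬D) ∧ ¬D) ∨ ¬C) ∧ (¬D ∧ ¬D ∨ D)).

A ∨ C ∧ D

¬¬(¬¬(A ∨ C ∧ D) ∧ (¬(¬(¬D ∧ ¬D) ∧ ¬D) ∨ ¬C) ∧ (¬D ∧ ¬D ∨ D))
= ¬¬(¬¬(A ∨ C ∧ D) ∧ (¬D ∧ ¬D ∨ D ∨ ¬C) ∧ (¬D ∧ ¬D ∨ D))   — De Morgan
= ¬¬(A ∨ C ∧ D) ∧ (¬D ∧ ¬D ∨ D ∨ ¬C) ∧ (¬D ∧ ¬D ∨ D)   — double negation
= ¬¬(A ∨ C ∧ D) ∧ (¬D ∧ ¬D ∨ D)   — absorption
= (A ∨ C ∧ D) ∧ (¬D ∧ ¬D ∨ D)   — double negation
= (A ∨ C ∧ D) ∧ (¬D ∨ D)   — idempotence
= A ∨ C ∧ D   — complement / identity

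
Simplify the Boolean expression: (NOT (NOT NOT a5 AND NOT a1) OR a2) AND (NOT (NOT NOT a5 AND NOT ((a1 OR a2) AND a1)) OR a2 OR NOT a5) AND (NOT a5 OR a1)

(NOT (NOT NOT a5 AND NOT a1) OR a2) AND (NOT (NOT NOT a5 AND NOT ((a1 OR a2) AND a1)) OR a2 OR NOT a5) AND (NOT a5 OR a1)
= (NOT (NOT NOT a5 AND NOT a1) OR a2) AND (NOT (NOT NOT a5 AND NOT a1) OR a2 OR NOT a5) AND (NOT a5 OR a1)   (absorption)
= (NOT (NOT NOT a5 AND NOT a1) OR a2) AND (NOT a5 OR a1)   (absorption)
= (NOT a5 OR a1 OR a2) AND (NOT a5 OR a1)   (De Morgan)
= NOT a5 OR a1   (absorption)

NOT a5 OR a1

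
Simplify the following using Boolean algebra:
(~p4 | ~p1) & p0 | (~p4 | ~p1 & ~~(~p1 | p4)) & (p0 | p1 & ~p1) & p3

(~p4 | ~p1) & p0 | (~p4 | ~p1 & ~~(~p1 | p4)) & (p0 | p1 & ~p1) & p3
= (~p4 | ~p1) & p0 | (~p4 | ~p1 & ~~(~p1 | p4)) & p0 & p3   (complement / identity)
= (~p4 | ~p1) & p0 | (~p4 | ~p1 & (~p1 | p4)) & p0 & p3   (double negation)
= (~p4 | ~p1) & p0 | (~p4 | ~p1) & p0 & p3   (absorption)
= (~p4 | ~p1) & p0   (absorption)

(~p4 | ~p1) & p0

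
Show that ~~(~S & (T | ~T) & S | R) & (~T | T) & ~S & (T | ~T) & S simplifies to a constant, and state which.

0

~~(~S & (T | ~T) & S | R) & (~T | T) & ~S & (T | ~T) & S
= (~S & (T | ~T) & S | R) & (~T | T) & ~S & (T | ~T) & S   — double negation
= (~S & (T | ~T) & S | R) & ~S & (T | ~T) & S   — complement / identity
= ~S & (T | ~T) & S   — absorption
= ~S & S   — complement / identity
= 0   — complement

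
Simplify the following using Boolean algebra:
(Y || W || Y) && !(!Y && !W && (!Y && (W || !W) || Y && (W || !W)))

Y || W

(Y || W || Y) && !(!Y && !W && (!Y && (W || !W) || Y && (W || !W)))
= (Y || W || Y) && !(!Y && !W && (W || !W))
= (Y || W || Y) && !(!Y && !W)
= (Y || W || Y) && (Y || W)
= Y || W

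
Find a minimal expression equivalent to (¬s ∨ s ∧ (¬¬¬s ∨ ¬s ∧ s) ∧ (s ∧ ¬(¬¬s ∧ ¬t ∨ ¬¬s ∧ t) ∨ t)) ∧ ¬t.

¬s ∧ ¬t

(¬s ∨ s ∧ (¬¬¬s ∨ ¬s ∧ s) ∧ (s ∧ ¬(¬¬s ∧ ¬t ∨ ¬¬s ∧ t) ∨ t)) ∧ ¬t
= (¬s ∨ s ∧ (¬¬¬s ∨ ¬s ∧ s) ∧ (s ∧ ¬¬¬s ∨ t)) ∧ ¬t
= (¬s ∨ s ∧ ¬¬¬s ∧ (s ∧ ¬¬¬s ∨ t)) ∧ ¬t
= (¬s ∨ s ∧ ¬¬¬s) ∧ ¬t
= (¬s ∨ s ∧ ¬s) ∧ ¬t
= ¬s ∧ ¬t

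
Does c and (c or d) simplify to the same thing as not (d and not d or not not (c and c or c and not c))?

No

E1: c and (c or d)
    = c   (absorption)
E2: not (d and not d or not not (c and c or c and not c))
    = not not not (c and c or c and not c)   (complement / identity)
    = not not not c   (distribution)
    = not c   (double negation)
These differ: at c=1, d=0, E1 = 1 but E2 = 0.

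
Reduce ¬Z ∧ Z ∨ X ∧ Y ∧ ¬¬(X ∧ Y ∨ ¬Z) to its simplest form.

X ∧ Y

¬Z ∧ Z ∨ X ∧ Y ∧ ¬¬(X ∧ Y ∨ ¬Z)
= ¬Z ∧ Z ∨ X ∧ Y ∧ (X ∧ Y ∨ ¬Z)   (double negation)
= ¬Z ∧ Z ∨ X ∧ Y   (absorption)
= X ∧ Y   (complement / identity)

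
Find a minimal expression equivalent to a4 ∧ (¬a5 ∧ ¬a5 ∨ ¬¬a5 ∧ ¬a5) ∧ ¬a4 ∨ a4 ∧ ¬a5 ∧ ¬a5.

a4 ∧ ¬a5

a4 ∧ (¬a5 ∧ ¬a5 ∨ ¬¬a5 ∧ ¬a5) ∧ ¬a4 ∨ a4 ∧ ¬a5 ∧ ¬a5
= a4 ∧ (¬a5 ∧ ¬a5 ∨ a5 ∧ ¬a5) ∧ ¬a4 ∨ a4 ∧ ¬a5 ∧ ¬a5
= a4 ∧ (¬a5 ∧ ¬a5 ∨ a5 ∧ ¬a5) ∧ ¬a4 ∨ a4 ∧ ¬a5
= a4 ∧ ¬a5 ∧ ¬a4 ∨ a4 ∧ ¬a5
= a4 ∧ ¬a5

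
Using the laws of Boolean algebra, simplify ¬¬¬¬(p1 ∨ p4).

p1 ∨ p4

¬¬¬¬(p1 ∨ p4)
= ¬¬(p1 ∨ p4)   — double negation
= p1 ∨ p4   — double negation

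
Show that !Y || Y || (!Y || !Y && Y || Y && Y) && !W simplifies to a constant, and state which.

!Y || Y || (!Y || !Y && Y || Y && Y) && !W
= !Y || Y || (!Y || Y) && !W   (distribution)
= !Y || Y   (absorption)
= true   (complement)

true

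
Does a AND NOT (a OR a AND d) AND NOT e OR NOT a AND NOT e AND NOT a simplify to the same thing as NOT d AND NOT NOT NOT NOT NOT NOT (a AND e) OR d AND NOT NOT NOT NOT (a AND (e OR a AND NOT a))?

E1: a AND NOT (a OR a AND d) AND NOT e OR NOT a AND NOT e AND NOT a
    = a AND NOT a AND NOT e OR NOT a AND NOT e AND NOT a   — absorption
    = NOT a AND NOT e   — distribution
E2: NOT d AND NOT NOT NOT NOT NOT NOT (a AND e) OR d AND NOT NOT NOT NOT (a AND (e OR a AND NOT a))
    = NOT d AND NOT NOT NOT NOT NOT NOT (a AND e) OR d AND NOT NOT NOT NOT (a AND e)   — complement / identity
    = NOT d AND NOT NOT NOT NOT (a AND e) OR d AND NOT NOT NOT NOT (a AND e)   — double negation
    = NOT NOT NOT NOT (a AND e)   — distribution
    = NOT NOT (a AND e)   — double negation
    = a AND e   — double negation
These differ: at a=0, d=1, e=0, E1 = 1 but E2 = 0.

No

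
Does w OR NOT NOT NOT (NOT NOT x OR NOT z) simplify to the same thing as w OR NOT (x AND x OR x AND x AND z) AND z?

E1: w OR NOT NOT NOT (NOT NOT x OR NOT z)
    = w OR NOT (NOT NOT x OR NOT z)   (double negation)
    = w OR NOT x AND z   (De Morgan)
E2: w OR NOT (x AND x OR x AND x AND z) AND z
    = w OR NOT (x AND x) AND z   (absorption)
    = w OR NOT x AND z   (idempotence)
Both reduce to w OR NOT x AND z, so they are equivalent.

Yes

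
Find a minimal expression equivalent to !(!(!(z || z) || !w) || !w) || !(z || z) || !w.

!(!(!(z || z) || !w) || !w) || !(z || z) || !w
= (!(z || z) || !w) && w || !(z || z) || !w   — De Morgan
= !(z || z) || !w   — absorption
= !z || !w   — idempotence

!z || !w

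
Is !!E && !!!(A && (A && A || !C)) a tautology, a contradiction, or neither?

!!E && !!!(A && (A && A || !C))
= E && !!!(A && (A && A || !C))   [double negation]
= E && !!!(A && (A || !C))   [idempotence]
= E && !(A && (A || !C))   [double negation]
= E && !A   [absorption]
This depends on A, E, so it is not a constant.

neither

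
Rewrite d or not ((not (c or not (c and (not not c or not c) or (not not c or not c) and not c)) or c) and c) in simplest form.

d or not ((not (c or not (c and (not not c or not c) or (not not c or not c) and not c)) or c) and c)
= d or not ((not (c or not (not not c or not c)) or c) and c)   — distribution
= d or not ((not (c or not c and c) or c) and c)   — De Morgan
= d or not ((not c or c) and c)   — complement / identity
= d or not c   — complement / identity

d or not c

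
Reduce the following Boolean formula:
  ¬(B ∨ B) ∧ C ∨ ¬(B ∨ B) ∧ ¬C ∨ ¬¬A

¬(B ∨ B) ∧ C ∨ ¬(B ∨ B) ∧ ¬C ∨ ¬¬A
= ¬(B ∨ B) ∨ ¬¬A
= ¬(B ∨ B) ∨ A
= ¬B ∨ A

¬B ∨ A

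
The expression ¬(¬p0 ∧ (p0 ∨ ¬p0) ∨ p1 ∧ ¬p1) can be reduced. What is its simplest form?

¬(¬p0 ∧ (p0 ∨ ¬p0) ∨ p1 ∧ ¬p1)
= ¬(¬p0 ∧ (p0 ∨ ¬p0))   [complement / identity]
= ¬¬p0   [complement / identity]
= p0   [double negation]

p0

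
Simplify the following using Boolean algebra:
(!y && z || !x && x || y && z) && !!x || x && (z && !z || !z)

(!y && z || !x && x || y && z) && !!x || x && (z && !z || !z)
= (!y && z || !x && x || y && z) && !!x || x && !z   — complement / identity
= (!y && z || !x && x || y && z) && x || x && !z   — double negation
= (!y && z || y && z) && x || x && !z   — complement / identity
= z && x || x && !z   — distribution
= x   — distribution

x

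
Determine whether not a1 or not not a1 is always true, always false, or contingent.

always true

not a1 or not not a1
= not a1 or a1   [double negation]
= True   [complement]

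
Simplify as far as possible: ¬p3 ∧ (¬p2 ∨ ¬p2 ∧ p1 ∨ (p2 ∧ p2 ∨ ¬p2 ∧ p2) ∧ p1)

¬p3 ∧ (¬p2 ∨ p1)

¬p3 ∧ (¬p2 ∨ ¬p2 ∧ p1 ∨ (p2 ∧ p2 ∨ ¬p2 ∧ p2) ∧ p1)
= ¬p3 ∧ (¬p2 ∨ ¬p2 ∧ p1 ∨ p2 ∧ p1)   (distribution)
= ¬p3 ∧ (¬p2 ∨ p1)   (distribution)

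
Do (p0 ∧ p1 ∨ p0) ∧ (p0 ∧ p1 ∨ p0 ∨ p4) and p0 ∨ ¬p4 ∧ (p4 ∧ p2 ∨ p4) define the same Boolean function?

Yes

E1: (p0 ∧ p1 ∨ p0) ∧ (p0 ∧ p1 ∨ p0 ∨ p4)
    = p0 ∧ p1 ∨ p0   [absorption]
    = p0   [absorption]
E2: p0 ∨ ¬p4 ∧ (p4 ∧ p2 ∨ p4)
    = p0 ∨ ¬p4 ∧ p4   [absorption]
    = p0   [complement / identity]
Both reduce to p0, so they are equivalent.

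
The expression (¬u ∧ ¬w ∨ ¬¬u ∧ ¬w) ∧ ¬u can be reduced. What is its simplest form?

¬w ∧ ¬u

(¬u ∧ ¬w ∨ ¬¬u ∧ ¬w) ∧ ¬u
= (¬u ∧ ¬w ∨ u ∧ ¬w) ∧ ¬u   — double negation
= ¬w ∧ ¬u   — distribution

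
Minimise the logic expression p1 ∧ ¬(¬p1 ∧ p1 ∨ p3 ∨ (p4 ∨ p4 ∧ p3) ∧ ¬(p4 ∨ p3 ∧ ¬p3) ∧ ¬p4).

p1 ∧ ¬p3

p1 ∧ ¬(¬p1 ∧ p1 ∨ p3 ∨ (p4 ∨ p4 ∧ p3) ∧ ¬(p4 ∨ p3 ∧ ¬p3) ∧ ¬p4)
= p1 ∧ ¬(¬p1 ∧ p1 ∨ p3 ∨ p4 ∧ ¬(p4 ∨ p3 ∧ ¬p3) ∧ ¬p4)   — absorption
= p1 ∧ ¬(p3 ∨ p4 ∧ ¬(p4 ∨ p3 ∧ ¬p3) ∧ ¬p4)   — complement / identity
= p1 ∧ ¬(p3 ∨ p4 ∧ ¬p4 ∧ ¬p4)   — complement / identity
= p1 ∧ ¬(p3 ∨ p4 ∧ ¬p4)   — idempotence
= p1 ∧ ¬p3   — complement / identity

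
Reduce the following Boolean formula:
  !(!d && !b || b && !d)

!(!d && !b || b && !d)
= !!d   — distribution
= d   — double negation

d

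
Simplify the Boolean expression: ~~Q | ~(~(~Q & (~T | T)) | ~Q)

Q

~~Q | ~(~(~Q & (~T | T)) | ~Q)
= ~~Q | ~(~~Q | ~Q)   — complement / identity
= Q | ~(~~Q | ~Q)   — double negation
= Q | ~Q & Q   — De Morgan
= Q   — complement / identity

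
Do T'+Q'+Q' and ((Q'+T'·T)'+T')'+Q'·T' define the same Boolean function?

E1: T'+Q'+Q'
    = T'+Q'   — idempotence
E2: ((Q'+T'·T)'+T')'+Q'·T'
    = ((Q')'+T')'+Q'·T'   — complement / identity
    = Q'·T+Q'·T'   — De Morgan
    = Q'   — distribution
These differ: at Q=1, T=0, E1 = 1 but E2 = 0.

No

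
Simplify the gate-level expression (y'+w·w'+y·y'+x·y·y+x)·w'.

(y'+w·w'+y·y'+x·y·y+x)·w'
= (y'+w·w'+y·y'+x·y+x)·w'   (idempotence)
= (y'+y·y'+x·y+x)·w'   (complement / identity)
= (y'+x·y+x)·w'   (complement / identity)
= (y'+x)·w'   (absorption)

(y'+x)·w'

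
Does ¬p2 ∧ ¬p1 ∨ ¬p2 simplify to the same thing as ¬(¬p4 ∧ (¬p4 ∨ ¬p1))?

E1: ¬p2 ∧ ¬p1 ∨ ¬p2
    = ¬p2   (absorption)
E2: ¬(¬p4 ∧ (¬p4 ∨ ¬p1))
    = ¬¬p4   (absorption)
    = p4   (double negation)
These differ: at p1=0, p2=0, p4=0, E1 = 1 but E2 = 0.

No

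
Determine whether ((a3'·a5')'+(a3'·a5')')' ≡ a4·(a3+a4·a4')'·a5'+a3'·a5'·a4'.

E1: ((a3'·a5')'+(a3'·a5')')'
    = ((a3'·a5')')'   [idempotence]
    = a3'·a5'   [double negation]
E2: a4·(a3+a4·a4')'·a5'+a3'·a5'·a4'
    = a4·a3'·a5'+a3'·a5'·a4'   [complement / identity]
    = a3'·a5'   [distribution]
Both reduce to a3'·a5', so they are equivalent.

Yes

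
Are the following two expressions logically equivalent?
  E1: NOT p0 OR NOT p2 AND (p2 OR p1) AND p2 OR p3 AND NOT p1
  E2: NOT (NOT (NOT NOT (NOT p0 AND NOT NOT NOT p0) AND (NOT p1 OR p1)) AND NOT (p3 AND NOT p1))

Yes

E1: NOT p0 OR NOT p2 AND (p2 OR p1) AND p2 OR p3 AND NOT p1
    = NOT p0 OR NOT p2 AND p2 OR p3 AND NOT p1   — absorption
    = NOT p0 OR p3 AND NOT p1   — complement / identity
E2: NOT (NOT (NOT NOT (NOT p0 AND NOT NOT NOT p0) AND (NOT p1 OR p1)) AND NOT (p3 AND NOT p1))
    = NOT NOT (NOT p0 AND NOT NOT NOT p0) AND (NOT p1 OR p1) OR p3 AND NOT p1   — De Morgan
    = NOT NOT (NOT p0 AND NOT NOT NOT p0) OR p3 AND NOT p1   — complement / identity
    = NOT NOT (NOT p0 AND NOT p0) OR p3 AND NOT p1   — double negation
    = NOT (p0 OR p0) OR p3 AND NOT p1   — De Morgan
    = NOT p0 OR p3 AND NOT p1   — idempotence
Both reduce to NOT p0 OR p3 AND NOT p1, so they are equivalent.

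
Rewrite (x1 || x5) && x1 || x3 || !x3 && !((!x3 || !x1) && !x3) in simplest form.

(x1 || x5) && x1 || x3 || !x3 && !((!x3 || !x1) && !x3)
= (x1 || x5) && x1 || x3 || !x3 && !!x3   [absorption]
= (x1 || x5) && x1 || x3 || !x3 && x3   [double negation]
= (x1 || x5) && x1 || x3   [complement / identity]
= x1 || x3   [absorption]

x1 || x3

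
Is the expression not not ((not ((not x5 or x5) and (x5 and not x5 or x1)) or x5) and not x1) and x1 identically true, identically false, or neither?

identically false

not not ((not ((not x5 or x5) and (x5 and not x5 or x1)) or x5) and not x1) and x1
= not not ((not (x5 and not x5 or x1) or x5) and not x1) and x1
= not not ((not x1 or x5) and not x1) and x1
= (not x1 or x5) and not x1 and x1
= not x1 and x1
= False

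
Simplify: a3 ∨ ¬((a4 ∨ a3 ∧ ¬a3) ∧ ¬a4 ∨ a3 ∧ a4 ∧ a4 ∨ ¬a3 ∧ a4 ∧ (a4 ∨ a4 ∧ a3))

a3 ∨ ¬((a4 ∨ a3 ∧ ¬a3) ∧ ¬a4 ∨ a3 ∧ a4 ∧ a4 ∨ ¬a3 ∧ a4 ∧ (a4 ∨ a4 ∧ a3))
= a3 ∨ ¬((a4 ∨ a3 ∧ ¬a3) ∧ ¬a4 ∨ a3 ∧ a4 ∧ a4 ∨ ¬a3 ∧ a4 ∧ a4)   — absorption
= a3 ∨ ¬((a4 ∨ a3 ∧ ¬a3) ∧ ¬a4 ∨ a4 ∧ a4)   — distribution
= a3 ∨ ¬(a4 ∧ ¬a4 ∨ a4 ∧ a4)   — complement / identity
= a3 ∨ ¬a4   — distribution

a3 ∨ ¬a4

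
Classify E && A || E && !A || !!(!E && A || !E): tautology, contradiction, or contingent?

E && A || E && !A || !!(!E && A || !E)
= E || !!(!E && A || !E)
= E || !!!E
= E || !E
= true

tautology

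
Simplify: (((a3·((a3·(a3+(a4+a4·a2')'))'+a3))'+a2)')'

(((a3·((a3·(a3+(a4+a4·a2')'))'+a3))'+a2)')'
= (((a3·((a3·(a3+a4'))'+a3))'+a2)')'
= (a3·((a3·(a3+a4'))'+a3))'+a2
= (a3·(a3'+a3))'+a2
= a3'+a2

a3'+a2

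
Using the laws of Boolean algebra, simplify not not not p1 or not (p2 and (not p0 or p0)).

not not not p1 or not (p2 and (not p0 or p0))
= not not not p1 or not p2   (complement / identity)
= not p1 or not p2   (double negation)

not p1 or not p2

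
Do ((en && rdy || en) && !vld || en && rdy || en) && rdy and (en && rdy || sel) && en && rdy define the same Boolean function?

E1: ((en && rdy || en) && !vld || en && rdy || en) && rdy
    = (en && rdy || en) && rdy   [absorption]
    = en && rdy   [absorption]
E2: (en && rdy || sel) && en && rdy
    = en && rdy   [absorption]
Both reduce to en && rdy, so they are equivalent.

Yes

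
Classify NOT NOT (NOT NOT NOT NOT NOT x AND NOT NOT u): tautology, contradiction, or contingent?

NOT NOT (NOT NOT NOT NOT NOT x AND NOT NOT u)
= NOT (NOT NOT NOT NOT x OR NOT u)
= NOT (NOT NOT x OR NOT u)
= NOT x AND u
This depends on u, x, so it is not a constant.

contingent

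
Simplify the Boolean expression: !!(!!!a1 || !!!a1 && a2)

!a1

!!(!!!a1 || !!!a1 && a2)
= !!(!!!a1 || !a1 && a2)   — double negation
= !!(!a1 || !a1 && a2)   — double negation
= !!!a1   — absorption
= !a1   — double negation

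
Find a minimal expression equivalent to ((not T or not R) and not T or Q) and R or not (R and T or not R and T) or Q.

((not T or not R) and not T or Q) and R or not (R and T or not R and T) or Q
= (not T or Q) and R or not (R and T or not R and T) or Q   — absorption
= (not T or Q) and R or not T or Q   — distribution
= not T or Q   — absorption

not T or Q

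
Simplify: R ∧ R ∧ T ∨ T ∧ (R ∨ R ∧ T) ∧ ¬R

R ∧ R ∧ T ∨ T ∧ (R ∨ R ∧ T) ∧ ¬R
= R ∧ R ∧ T ∨ T ∧ R ∧ ¬R   [absorption]
= T ∧ (R ∧ R ∨ R ∧ ¬R)   [distribution]
= T ∧ R   [distribution]

T ∧ R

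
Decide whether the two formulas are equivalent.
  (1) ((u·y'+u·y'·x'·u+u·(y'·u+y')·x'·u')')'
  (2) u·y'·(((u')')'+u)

Yes

E1: ((u·y'+u·y'·x'·u+u·(y'·u+y')·x'·u')')'
    = ((u·y'+u·y'·x'·u+u·y'·x'·u')')'   [absorption]
    = ((u·y'+u·y'·x')')'   [distribution]
    = ((u·y')')'   [absorption]
    = u·y'   [double negation]
E2: u·y'·(((u')')'+u)
    = u·y'·(u'+u)   [double negation]
    = u·y'   [complement / identity]
Both reduce to u·y', so they are equivalent.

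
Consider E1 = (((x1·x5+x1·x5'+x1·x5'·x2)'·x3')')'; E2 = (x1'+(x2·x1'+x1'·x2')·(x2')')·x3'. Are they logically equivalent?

E1: (((x1·x5+x1·x5'+x1·x5'·x2)'·x3')')'
    = (((x1·x5+x1·x5')'·x3')')'   [absorption]
    = ((x1'·x3')')'   [distribution]
    = x1'·x3'   [double negation]
E2: (x1'+(x2·x1'+x1'·x2')·(x2')')·x3'
    = (x1'+x1'·(x2')')·x3'   [distribution]
    = (x1'+x1'·x2)·x3'   [double negation]
    = x1'·x3'   [absorption]
Both reduce to x1'·x3', so they are equivalent.

Yes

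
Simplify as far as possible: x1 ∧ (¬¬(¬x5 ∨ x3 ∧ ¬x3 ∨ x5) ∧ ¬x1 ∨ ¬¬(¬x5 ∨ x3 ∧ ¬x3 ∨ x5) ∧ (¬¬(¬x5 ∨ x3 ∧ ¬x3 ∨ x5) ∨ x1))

x1 ∧ (¬¬(¬x5 ∨ x3 ∧ ¬x3 ∨ x5) ∧ ¬x1 ∨ ¬¬(¬x5 ∨ x3 ∧ ¬x3 ∨ x5) ∧ (¬¬(¬x5 ∨ x3 ∧ ¬x3 ∨ x5) ∨ x1))
= x1 ∧ (¬¬(¬x5 ∨ x3 ∧ ¬x3 ∨ x5) ∧ ¬x1 ∨ ¬¬(¬x5 ∨ x3 ∧ ¬x3 ∨ x5))   (absorption)
= x1 ∧ ¬¬(¬x5 ∨ x3 ∧ ¬x3 ∨ x5)   (absorption)
= x1 ∧ ¬¬(¬x5 ∨ x5)   (complement / identity)
= x1 ∧ (¬x5 ∨ x5)   (double negation)
= x1   (complement / identity)

x1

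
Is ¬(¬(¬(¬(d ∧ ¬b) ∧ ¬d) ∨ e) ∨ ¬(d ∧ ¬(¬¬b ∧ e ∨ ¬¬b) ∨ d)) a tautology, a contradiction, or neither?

neither

¬(¬(¬(¬(d ∧ ¬b) ∧ ¬d) ∨ e) ∨ ¬(d ∧ ¬(¬¬b ∧ e ∨ ¬¬b) ∨ d))
= ¬(¬(¬(¬(d ∧ ¬b) ∧ ¬d) ∨ e) ∨ ¬(d ∧ ¬¬¬b ∨ d))
= (¬(¬(d ∧ ¬b) ∧ ¬d) ∨ e) ∧ (d ∧ ¬¬¬b ∨ d)
= (¬(¬(d ∧ ¬b) ∧ ¬d) ∨ e) ∧ (d ∧ ¬b ∨ d)
= (d ∧ ¬b ∨ d ∨ e) ∧ (d ∧ ¬b ∨ d)
= d ∧ ¬b ∨ d
= d
This depends on d, so it is not a constant.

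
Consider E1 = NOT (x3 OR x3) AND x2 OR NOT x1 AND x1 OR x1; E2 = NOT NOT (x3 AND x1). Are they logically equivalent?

No

E1: NOT (x3 OR x3) AND x2 OR NOT x1 AND x1 OR x1
    = NOT (x3 OR x3) AND x2 OR x1
    = NOT x3 AND x2 OR x1
E2: NOT NOT (x3 AND x1)
    = x3 AND x1
These differ: at x1=1, x2=1, x3=0, E1 = 1 but E2 = 0.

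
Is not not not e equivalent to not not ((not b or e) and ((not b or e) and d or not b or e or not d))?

E1: not not not e
    = not e
E2: not not ((not b or e) and ((not b or e) and d or not b or e or not d))
    = not not ((not b or e) and (not b or e or not d))
    = not not (not b or e)
    = not b or e
These differ: at b=1, d=0, e=1, E1 = 0 but E2 = 1.

No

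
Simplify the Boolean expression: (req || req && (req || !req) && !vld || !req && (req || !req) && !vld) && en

(req || req && (req || !req) && !vld || !req && (req || !req) && !vld) && en
= (req || (req || !req) && !vld) && en   (distribution)
= (req || !vld) && en   (complement / identity)

(req || !vld) && en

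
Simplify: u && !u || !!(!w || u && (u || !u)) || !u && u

!w || u

u && !u || !!(!w || u && (u || !u)) || !u && u
= u && !u || !!(!w || u) || !u && u   [complement / identity]
= !!(!w || u) || !u && u   [complement / identity]
= !!(!w || u)   [complement / identity]
= !w || u   [double negation]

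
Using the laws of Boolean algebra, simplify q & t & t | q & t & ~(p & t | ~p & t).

q & t

q & t & t | q & t & ~(p & t | ~p & t)
= q & t & t | q & t & ~t
= q & t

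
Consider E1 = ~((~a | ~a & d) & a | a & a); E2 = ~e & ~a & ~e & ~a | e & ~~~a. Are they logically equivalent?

E1: ~((~a | ~a & d) & a | a & a)
    = ~(~a & a | a & a)   (absorption)
    = ~a   (distribution)
E2: ~e & ~a & ~e & ~a | e & ~~~a
    = ~e & ~a & ~e & ~a | e & ~a   (double negation)
    = ~e & ~a | e & ~a   (idempotence)
    = ~a   (distribution)
Both reduce to ~a, so they are equivalent.

Yes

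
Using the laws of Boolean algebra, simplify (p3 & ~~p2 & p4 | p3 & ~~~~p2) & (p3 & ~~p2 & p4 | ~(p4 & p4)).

(p3 & ~~p2 & p4 | p3 & ~~~~p2) & (p3 & ~~p2 & p4 | ~(p4 & p4))
= (p3 & ~~p2 & p4 | p3 & ~~~~p2) & (p3 & ~~p2 & p4 | ~p4)
= p3 & ~~~~p2 & ~p4 | p3 & ~~p2 & p4
= p3 & ~~p2 & ~p4 | p3 & ~~p2 & p4
= p3 & ~~p2 & ~p4 | p3 & p2 & p4
= p3 & p2 & ~p4 | p3 & p2 & p4
= p3 & p2

p3 & p2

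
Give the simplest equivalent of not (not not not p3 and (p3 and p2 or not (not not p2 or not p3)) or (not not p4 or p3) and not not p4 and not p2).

not (not not not p3 and (p3 and p2 or not (not not p2 or not p3)) or (not not p4 or p3) and not not p4 and not p2)
= not (not p3 and (p3 and p2 or not (not not p2 or not p3)) or (not not p4 or p3) and not not p4 and not p2)   (double negation)
= not (not p3 and (p3 and p2 or not (not not p2 or not p3)) or not not p4 and not p2)   (absorption)
= not (not p3 and (p3 and p2 or not p2 and p3) or not not p4 and not p2)   (De Morgan)
= not (not p3 and p3 or not not p4 and not p2)   (distribution)
= not (not not p4 and not p2)   (complement / identity)
= not p4 or p2   (De Morgan)

not p4 or p2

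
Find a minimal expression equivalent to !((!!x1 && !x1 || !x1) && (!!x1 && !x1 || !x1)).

x1

!((!!x1 && !x1 || !x1) && (!!x1 && !x1 || !x1))
= !(!!x1 && !x1 || !x1 && !x1)   (distribution)
= !(x1 && !x1 || !x1 && !x1)   (double negation)
= !!x1   (distribution)
= x1   (double negation)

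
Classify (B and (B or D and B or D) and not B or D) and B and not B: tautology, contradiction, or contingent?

(B and (B or D and B or D) and not B or D) and B and not B
= (B and (B or D) and not B or D) and B and not B   [absorption]
= (B and not B or D) and B and not B   [absorption]
= B and not B   [absorption]
= False   [complement]

contradiction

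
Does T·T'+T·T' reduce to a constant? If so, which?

yes, False

T·T'+T·T'
= T·T'   [idempotence]
= 0   [complement]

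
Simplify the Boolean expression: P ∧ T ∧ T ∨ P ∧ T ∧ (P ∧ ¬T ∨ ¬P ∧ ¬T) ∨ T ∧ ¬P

P ∧ T ∧ T ∨ P ∧ T ∧ (P ∧ ¬T ∨ ¬P ∧ ¬T) ∨ T ∧ ¬P
= P ∧ T ∧ T ∨ P ∧ T ∧ ¬T ∨ T ∧ ¬P   (distribution)
= P ∧ T ∨ T ∧ ¬P   (distribution)
= T   (distribution)

T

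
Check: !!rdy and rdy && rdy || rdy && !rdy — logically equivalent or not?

E1: !!rdy
    = rdy   [double negation]
E2: rdy && rdy || rdy && !rdy
    = rdy   [distribution]
Both reduce to rdy, so they are equivalent.

Yes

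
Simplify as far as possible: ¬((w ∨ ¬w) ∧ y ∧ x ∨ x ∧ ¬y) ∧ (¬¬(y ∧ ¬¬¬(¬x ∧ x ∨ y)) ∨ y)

¬((w ∨ ¬w) ∧ y ∧ x ∨ x ∧ ¬y) ∧ (¬¬(y ∧ ¬¬¬(¬x ∧ x ∨ y)) ∨ y)
= ¬((w ∨ ¬w) ∧ y ∧ x ∨ x ∧ ¬y) ∧ (¬¬(y ∧ ¬(¬x ∧ x ∨ y)) ∨ y)
= ¬(y ∧ x ∨ x ∧ ¬y) ∧ (¬¬(y ∧ ¬(¬x ∧ x ∨ y)) ∨ y)
= ¬(y ∧ x ∨ x ∧ ¬y) ∧ (¬¬(y ∧ ¬y) ∨ y)
= ¬(y ∧ x ∨ x ∧ ¬y) ∧ (y ∧ ¬y ∨ y)
= ¬(y ∧ x ∨ x ∧ ¬y) ∧ y
= ¬x ∧ y

¬x ∧ y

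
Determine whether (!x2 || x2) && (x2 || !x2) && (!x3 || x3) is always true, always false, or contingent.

always true

(!x2 || x2) && (x2 || !x2) && (!x3 || x3)
= (!x2 || x2) && (x2 || !x2)   [complement / identity]
= x2 || !x2   [complement / identity]
= true   [complement]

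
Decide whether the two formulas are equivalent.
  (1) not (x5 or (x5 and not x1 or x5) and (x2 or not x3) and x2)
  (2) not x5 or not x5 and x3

E1: not (x5 or (x5 and not x1 or x5) and (x2 or not x3) and x2)
    = not (x5 or (x5 and not x1 or x5) and x2)   — absorption
    = not (x5 or x5 and x2)   — absorption
    = not x5   — absorption
E2: not x5 or not x5 and x3
    = not x5   — absorption
Both reduce to not x5, so they are equivalent.

Yes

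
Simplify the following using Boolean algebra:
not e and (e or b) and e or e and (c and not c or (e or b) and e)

e

not e and (e or b) and e or e and (c and not c or (e or b) and e)
= not e and (e or b) and e or e and (e or b) and e   (complement / identity)
= (e or b) and e   (distribution)
= e   (absorption)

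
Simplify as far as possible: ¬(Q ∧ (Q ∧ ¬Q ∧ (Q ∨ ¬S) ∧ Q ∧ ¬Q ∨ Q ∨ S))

¬Q

¬(Q ∧ (Q ∧ ¬Q ∧ (Q ∨ ¬S) ∧ Q ∧ ¬Q ∨ Q ∨ S))
= ¬(Q ∧ (Q ∧ ¬Q ∧ Q ∧ ¬Q ∨ Q ∨ S))
= ¬(Q ∧ (Q ∧ ¬Q ∨ Q ∨ S))
= ¬(Q ∧ (Q ∨ S))
= ¬Q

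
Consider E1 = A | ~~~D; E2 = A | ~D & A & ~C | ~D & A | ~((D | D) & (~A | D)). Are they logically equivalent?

E1: A | ~~~D
    = A | ~D
E2: A | ~D & A & ~C | ~D & A | ~((D | D) & (~A | D))
    = A | ~D & A | ~((D | D) & (~A | D))
    = A | ~D & A | ~(D | D & ~A)
    = A | ~D & A | ~D
    = A | ~D
Both reduce to A | ~D, so they are equivalent.

Yes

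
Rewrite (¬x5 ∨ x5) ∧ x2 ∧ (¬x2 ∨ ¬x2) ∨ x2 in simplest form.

(¬x5 ∨ x5) ∧ x2 ∧ (¬x2 ∨ ¬x2) ∨ x2
= x2 ∧ (¬x2 ∨ ¬x2) ∨ x2   — complement / identity
= x2 ∧ ¬x2 ∨ x2   — idempotence
= x2   — complement / identity

x2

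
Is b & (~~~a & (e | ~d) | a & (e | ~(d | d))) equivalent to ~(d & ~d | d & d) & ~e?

No

E1: b & (~~~a & (e | ~d) | a & (e | ~(d | d)))
    = b & (~~~a & (e | ~d) | a & (e | ~d))   [idempotence]
    = b & (~a & (e | ~d) | a & (e | ~d))   [double negation]
    = b & (e | ~d)   [distribution]
E2: ~(d & ~d | d & d) & ~e
    = ~d & ~e   [distribution]
These differ: at a=0, b=1, d=0, e=1, E1 = 1 but E2 = 0.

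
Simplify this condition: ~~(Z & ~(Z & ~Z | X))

Z & ~X

~~(Z & ~(Z & ~Z | X))
= ~~(Z & ~X)   — complement / identity
= Z & ~X   — double negation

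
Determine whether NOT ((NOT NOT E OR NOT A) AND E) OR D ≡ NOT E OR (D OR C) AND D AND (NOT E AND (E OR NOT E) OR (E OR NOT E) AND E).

E1: NOT ((NOT NOT E OR NOT A) AND E) OR D
    = NOT ((E OR NOT A) AND E) OR D   (double negation)
    = NOT E OR D   (absorption)
E2: NOT E OR (D OR C) AND D AND (NOT E AND (E OR NOT E) OR (E OR NOT E) AND E)
    = NOT E OR (D OR C) AND D AND (E OR NOT E)   (distribution)
    = NOT E OR (D OR C) AND D   (complement / identity)
    = NOT E OR D   (absorption)
Both reduce to NOT E OR D, so they are equivalent.

Yes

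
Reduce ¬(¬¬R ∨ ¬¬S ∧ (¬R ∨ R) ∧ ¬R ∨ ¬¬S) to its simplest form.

¬R ∧ ¬S

¬(¬¬R ∨ ¬¬S ∧ (¬R ∨ R) ∧ ¬R ∨ ¬¬S)
= ¬(¬¬R ∨ ¬¬S ∧ ¬R ∨ ¬¬S)   (complement / identity)
= ¬(¬¬R ∨ ¬¬S)   (absorption)
= ¬R ∧ ¬S   (De Morgan)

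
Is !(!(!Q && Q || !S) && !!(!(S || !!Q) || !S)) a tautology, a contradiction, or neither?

tautology

!(!(!Q && Q || !S) && !!(!(S || !!Q) || !S))
= !(!(!Q && Q || !S) && !((S || !!Q) && S))   — De Morgan
= !Q && Q || !S || (S || !!Q) && S   — De Morgan
= !S || (S || !!Q) && S   — complement / identity
= !S || (S || Q) && S   — double negation
= !S || S   — absorption
= true   — complement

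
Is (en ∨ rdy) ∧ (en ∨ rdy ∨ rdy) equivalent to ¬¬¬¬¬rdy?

No

E1: (en ∨ rdy) ∧ (en ∨ rdy ∨ rdy)
    = en ∨ rdy   [absorption]
E2: ¬¬¬¬¬rdy
    = ¬¬¬rdy   [double negation]
    = ¬rdy   [double negation]
These differ: at en=0, rdy=1, E1 = 1 but E2 = 0.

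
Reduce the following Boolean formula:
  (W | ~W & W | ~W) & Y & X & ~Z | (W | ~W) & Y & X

(W | ~W & W | ~W) & Y & X & ~Z | (W | ~W) & Y & X
= (W | ~W) & Y & X & ~Z | (W | ~W) & Y & X   — complement / identity
= (W | ~W) & Y & X   — absorption
= Y & X   — complement / identity

Y & X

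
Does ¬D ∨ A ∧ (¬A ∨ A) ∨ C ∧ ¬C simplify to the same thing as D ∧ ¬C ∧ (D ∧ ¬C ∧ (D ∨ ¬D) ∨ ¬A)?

E1: ¬D ∨ A ∧ (¬A ∨ A) ∨ C ∧ ¬C
    = ¬D ∨ A ∧ (¬A ∨ A)
    = ¬D ∨ A
E2: D ∧ ¬C ∧ (D ∧ ¬C ∧ (D ∨ ¬D) ∨ ¬A)
    = D ∧ ¬C ∧ (D ∧ ¬C ∨ ¬A)
    = D ∧ ¬C
These differ: at A=1, C=1, D=0, E1 = 1 but E2 = 0.

No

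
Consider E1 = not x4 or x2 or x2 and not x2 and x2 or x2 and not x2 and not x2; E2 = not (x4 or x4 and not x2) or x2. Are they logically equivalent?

E1: not x4 or x2 or x2 and not x2 and x2 or x2 and not x2 and not x2
    = not x4 or x2 or x2 and not x2
    = not x4 or x2
E2: not (x4 or x4 and not x2) or x2
    = not x4 or x2
Both reduce to not x4 or x2, so they are equivalent.

Yes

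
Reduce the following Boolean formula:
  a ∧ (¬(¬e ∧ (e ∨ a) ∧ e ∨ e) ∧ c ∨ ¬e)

a ∧ ¬e

a ∧ (¬(¬e ∧ (e ∨ a) ∧ e ∨ e) ∧ c ∨ ¬e)
= a ∧ (¬(¬e ∧ e ∨ e) ∧ c ∨ ¬e)   (absorption)
= a ∧ (¬e ∧ c ∨ ¬e)   (complement / identity)
= a ∧ ¬e   (absorption)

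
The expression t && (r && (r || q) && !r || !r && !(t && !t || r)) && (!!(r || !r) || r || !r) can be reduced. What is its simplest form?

t && !r

t && (r && (r || q) && !r || !r && !(t && !t || r)) && (!!(r || !r) || r || !r)
= t && (r && (r || q) && !r || !r && !r) && (!!(r || !r) || r || !r)   (complement / identity)
= t && (r && !r || !r && !r) && (!!(r || !r) || r || !r)   (absorption)
= t && !r && (!!(r || !r) || r || !r)   (distribution)
= t && !r && (r || !r || r || !r)   (double negation)
= t && !r && (r || !r)   (idempotence)
= t && !r   (complement / identity)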